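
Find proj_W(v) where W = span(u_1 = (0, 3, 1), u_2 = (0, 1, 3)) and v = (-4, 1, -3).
proj_W(v) = (0, 1, -3)

Set up U = [u_1 | ... | u_2] ∈ R^(3×2). The projector onto W = col(U) is P = U (U^T U)^(-1) U^T.
Compute U^T U =
  [10, 6]
  [6, 10],
and U^T v = (0, -8).
Solve U^T U · c = U^T v for the coefficients: c = (3/4, -5/4). The projection is proj_W(v) = U c.
Check: (v - proj_W(v)) · u_1 = 0  (should be 0).
Check: (v - proj_W(v)) · u_2 = 0  (should be 0).
Result: proj_W(v) = (0, 1, -3).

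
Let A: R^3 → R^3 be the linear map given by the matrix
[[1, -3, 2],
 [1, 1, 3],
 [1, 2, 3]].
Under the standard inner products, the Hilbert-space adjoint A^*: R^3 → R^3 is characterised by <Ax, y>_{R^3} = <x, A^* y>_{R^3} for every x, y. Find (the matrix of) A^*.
A^* = A^T =
[[1, 1, 1],
 [-3, 1, 2],
 [2, 3, 3]]

For real matrices with standard dot products, the defining identity <Ax, y> = <x, A^* y> gives (Ax)^T y = x^T (A^*) y, i.e. x^T A^T y = x^T (A^*) y. Since this holds for all x, y, we must have A^* = A^T. Therefore
A^* =
[[1, 1, 1],
 [-3, 1, 2],
 [2, 3, 3]].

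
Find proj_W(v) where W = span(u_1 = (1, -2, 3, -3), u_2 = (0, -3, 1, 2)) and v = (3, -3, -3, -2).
proj_W(v) = (78/313, -240/313, 262/313, -178/313)

Set up U = [u_1 | ... | u_2] ∈ R^(4×2). The projector onto W = col(U) is P = U (U^T U)^(-1) U^T.
Compute U^T U =
  [23, 3]
  [3, 14],
and U^T v = (6, 2).
Solve U^T U · c = U^T v for the coefficients: c = (78/313, 28/313). The projection is proj_W(v) = U c.
Check: (v - proj_W(v)) · u_1 = 0  (should be 0).
Check: (v - proj_W(v)) · u_2 = 0  (should be 0).
Result: proj_W(v) = (78/313, -240/313, 262/313, -178/313).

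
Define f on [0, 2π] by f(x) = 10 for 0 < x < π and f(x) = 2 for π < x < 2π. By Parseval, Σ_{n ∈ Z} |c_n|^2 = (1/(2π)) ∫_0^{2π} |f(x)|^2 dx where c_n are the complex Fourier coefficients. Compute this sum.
Σ |c_n|^2 = 52

Parseval equates the L^2 energy of f (normalised by 1/(2π)) with the ℓ^2 sum of its Fourier coefficients: (1/(2π)) ∫_0^{2π} |f|^2 = Σ |c_n|^2.
Compute the left side: (1/(2π)) [∫_0^π 10^2 dx + ∫_π^{2π} 2^2 dx] = (1/(2π)) · (100π + 4π) = (100 + 4)/2 = 52.
So Σ_{n ∈ Z} |c_n|^2 = 52.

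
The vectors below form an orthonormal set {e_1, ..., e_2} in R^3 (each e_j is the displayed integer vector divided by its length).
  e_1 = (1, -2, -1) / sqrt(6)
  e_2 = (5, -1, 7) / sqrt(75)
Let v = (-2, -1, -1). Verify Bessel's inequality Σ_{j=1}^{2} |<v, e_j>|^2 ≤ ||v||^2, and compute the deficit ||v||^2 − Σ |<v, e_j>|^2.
Σ |<v, e_j>|^2 = 179/50; ||v||^2 = 6; deficit = 121/50

Write each e_j = u_j / sqrt(<u_j, u_j>) where u_j is the displayed integer vector. Then <v, e_j> = <v, u_j> / sqrt(<u_j, u_j>), so |<v, e_j>|^2 = <v, u_j>^2 / <u_j, u_j>.
Coefficients: <v, e_1> = 1/sqrt(6), <v, e_2> = -16/sqrt(75).
Square and sum: Σ |<v, e_j>|^2 = 179/50.
Compute ||v||^2 = v·v = 6.
Deficit = 6 − 179/50 = 121/50 ≥ 0, confirming Bessel's inequality. (The deficit equals ||v − Σ <v,e_j> e_j||^2, the squared distance from v to span{e_j}.)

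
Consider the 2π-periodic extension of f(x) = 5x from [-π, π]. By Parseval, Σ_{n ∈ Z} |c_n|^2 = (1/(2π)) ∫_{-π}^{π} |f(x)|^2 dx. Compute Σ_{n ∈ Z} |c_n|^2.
Σ |c_n|^2 = 25π^2/3

Expand and integrate term by term over [-π, π]:
  ∫ (5x)^2 dx = 25·(2π^3/3); ∫ 2·5·(0)·x dx = 0 (odd integrand); ∫ 0^2 dx = 0·2π.
So (1/(2π)) ∫_{-π}^{π} (5x)^2 dx = 25π^2/3 + 0 = 25π^2/3.
Parseval ⇒ Σ |c_n|^2 = 25π^2/3.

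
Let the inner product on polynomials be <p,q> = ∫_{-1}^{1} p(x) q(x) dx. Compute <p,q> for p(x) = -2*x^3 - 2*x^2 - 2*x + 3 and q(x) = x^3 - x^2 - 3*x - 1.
<p,q> = -88/105

Expand the product: p(x)·q(x) = -2*x^6 + 6*x^4 + 13*x^3 + 5*x^2 - 7*x - 3.
∫_{-1}^{1} of each monomial x^k gives [2/(k+1) if k even, 0 if k odd]. Integrating term-by-term (or equivalently evaluating the antiderivative F(x) = -2*x^7/7 + 6*x^5/5 + 13*x^4/4 + 5*x^3/3 - 7*x^2/2 - 3*x at the endpoints):
  F(1) − F(−1) = -281/420 − (71/420) = -88/105.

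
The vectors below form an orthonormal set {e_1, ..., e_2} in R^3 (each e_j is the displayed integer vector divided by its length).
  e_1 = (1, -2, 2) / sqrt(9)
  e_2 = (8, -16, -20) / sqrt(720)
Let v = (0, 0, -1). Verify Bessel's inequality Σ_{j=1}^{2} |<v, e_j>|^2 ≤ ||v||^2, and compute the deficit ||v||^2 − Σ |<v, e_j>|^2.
Σ |<v, e_j>|^2 = 1; ||v||^2 = 1; deficit = 0

Write each e_j = u_j / sqrt(<u_j, u_j>) where u_j is the displayed integer vector. Then <v, e_j> = <v, u_j> / sqrt(<u_j, u_j>), so |<v, e_j>|^2 = <v, u_j>^2 / <u_j, u_j>.
Coefficients: <v, e_1> = -2/sqrt(9), <v, e_2> = 20/sqrt(720).
Square and sum: Σ |<v, e_j>|^2 = 1.
Compute ||v||^2 = v·v = 1.
Deficit = 1 − 1 = 0 ≥ 0, confirming Bessel's inequality. (The deficit equals ||v − Σ <v,e_j> e_j||^2, the squared distance from v to span{e_j}.)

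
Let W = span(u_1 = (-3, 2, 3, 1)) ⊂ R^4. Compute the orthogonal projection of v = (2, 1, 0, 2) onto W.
proj_W(v) = (6/23, -4/23, -6/23, -2/23)

Set up U = [u_1 | ... | u_1] ∈ R^(4×1). The projector onto W = col(U) is P = U (U^T U)^(-1) U^T.
Compute U^T U =
  [23],
and U^T v = (-2).
Solve U^T U · c = U^T v for the coefficients: c = (-2/23). The projection is proj_W(v) = U c.
Check: (v - proj_W(v)) · u_1 = 0  (should be 0).
Result: proj_W(v) = (6/23, -4/23, -6/23, -2/23).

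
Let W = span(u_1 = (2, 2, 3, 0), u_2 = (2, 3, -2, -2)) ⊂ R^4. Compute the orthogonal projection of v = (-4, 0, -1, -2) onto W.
proj_W(v) = (-426/341, -416/341, -689/341, -20/341)

Set up U = [u_1 | ... | u_2] ∈ R^(4×2). The projector onto W = col(U) is P = U (U^T U)^(-1) U^T.
Compute U^T U =
  [17, 4]
  [4, 21],
and U^T v = (-11, -2).
Solve U^T U · c = U^T v for the coefficients: c = (-223/341, 10/341). The projection is proj_W(v) = U c.
Check: (v - proj_W(v)) · u_1 = 0  (should be 0).
Check: (v - proj_W(v)) · u_2 = 0  (should be 0).
Result: proj_W(v) = (-426/341, -416/341, -689/341, -20/341).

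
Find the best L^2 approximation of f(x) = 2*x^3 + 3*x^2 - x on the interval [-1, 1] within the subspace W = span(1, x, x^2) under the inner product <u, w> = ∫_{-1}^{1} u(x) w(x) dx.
g(x) = 3*x^2 + x/5

The best approximation g ∈ W is the orthogonal projection of f onto W. Writing g = a_0 + a_1 x + a_2 x^2, the coefficients solve the normal equations G · a = b where
  G_{ij} = <φ_i, φ_j> and b_i = <f, φ_i>, with φ_0 = 1, φ_1 = x, φ_2 = x^2.
G =
  [2, 0, 2/3]
  [0, 2/3, 0]
  [2/3, 0, 2/5],
b = (2, 2/15, 6/5).
Solving gives a_0 = 0, a_1 = 1/5, a_2 = 3, so
  g(x) = 3*x^2 + x/5.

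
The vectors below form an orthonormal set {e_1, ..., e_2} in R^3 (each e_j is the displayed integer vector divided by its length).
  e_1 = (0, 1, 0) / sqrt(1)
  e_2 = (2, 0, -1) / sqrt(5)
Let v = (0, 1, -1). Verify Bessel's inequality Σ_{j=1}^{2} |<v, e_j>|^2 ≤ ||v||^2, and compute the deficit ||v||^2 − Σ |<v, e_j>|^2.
Σ |<v, e_j>|^2 = 6/5; ||v||^2 = 2; deficit = 4/5

Write each e_j = u_j / sqrt(<u_j, u_j>) where u_j is the displayed integer vector. Then <v, e_j> = <v, u_j> / sqrt(<u_j, u_j>), so |<v, e_j>|^2 = <v, u_j>^2 / <u_j, u_j>.
Coefficients: <v, e_1> = 1/sqrt(1), <v, e_2> = 1/sqrt(5).
Square and sum: Σ |<v, e_j>|^2 = 6/5.
Compute ||v||^2 = v·v = 2.
Deficit = 2 − 6/5 = 4/5 ≥ 0, confirming Bessel's inequality. (The deficit equals ||v − Σ <v,e_j> e_j||^2, the squared distance from v to span{e_j}.)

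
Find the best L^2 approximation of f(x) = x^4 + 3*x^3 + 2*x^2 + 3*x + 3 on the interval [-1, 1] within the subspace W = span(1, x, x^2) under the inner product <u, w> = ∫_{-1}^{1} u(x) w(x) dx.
g(x) = 20*x^2/7 + 24*x/5 + 102/35

The best approximation g ∈ W is the orthogonal projection of f onto W. Writing g = a_0 + a_1 x + a_2 x^2, the coefficients solve the normal equations G · a = b where
  G_{ij} = <φ_i, φ_j> and b_i = <f, φ_i>, with φ_0 = 1, φ_1 = x, φ_2 = x^2.
G =
  [2, 0, 2/3]
  [0, 2/3, 0]
  [2/3, 0, 2/5],
b = (116/15, 16/5, 108/35).
Solving gives a_0 = 102/35, a_1 = 24/5, a_2 = 20/7, so
  g(x) = 20*x^2/7 + 24*x/5 + 102/35.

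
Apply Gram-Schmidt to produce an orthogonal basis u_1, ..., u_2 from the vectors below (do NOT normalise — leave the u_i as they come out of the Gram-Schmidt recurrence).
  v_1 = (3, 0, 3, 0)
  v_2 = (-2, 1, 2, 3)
Orthogonal basis:
  u_1 = (3, 0, 3, 0)
  u_2 = (-2, 1, 2, 3)

Apply the Gram-Schmidt recurrence
  u_1 = v_1
  u_i = v_i − Σ_{j<i} ((v_i · u_j) / (u_j · u_j)) · u_j.

Step by step this gives:
  u_1 = (3, 0, 3, 0)
  u_2 = (-2, 1, 2, 3)

Orthogonality check:
  u_2 · u_1 = 0 (should be 0)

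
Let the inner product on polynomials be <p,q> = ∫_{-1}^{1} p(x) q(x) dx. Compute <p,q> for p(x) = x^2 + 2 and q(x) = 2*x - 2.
<p,q> = -28/3

Expand the product: p(x)·q(x) = 2*x^3 - 2*x^2 + 4*x - 4.
∫_{-1}^{1} of each monomial x^k gives [2/(k+1) if k even, 0 if k odd]. Integrating term-by-term (or equivalently evaluating the antiderivative F(x) = x^4/2 - 2*x^3/3 + 2*x^2 - 4*x at the endpoints):
  F(1) − F(−1) = -13/6 − (43/6) = -28/3.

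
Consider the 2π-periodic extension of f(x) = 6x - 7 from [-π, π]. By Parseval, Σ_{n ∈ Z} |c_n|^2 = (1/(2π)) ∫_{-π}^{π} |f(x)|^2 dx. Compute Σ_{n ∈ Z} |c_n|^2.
Σ |c_n|^2 = 12π^2 + 49

Expand and integrate term by term over [-π, π]:
  ∫ (6x)^2 dx = 36·(2π^3/3); ∫ 2·6·(-7)·x dx = 0 (odd integrand); ∫ (-7)^2 dx = 49·2π.
So (1/(2π)) ∫_{-π}^{π} (6x - 7)^2 dx = 36π^2/3 + 49 = 12π^2 + 49.
Parseval ⇒ Σ |c_n|^2 = 12π^2 + 49.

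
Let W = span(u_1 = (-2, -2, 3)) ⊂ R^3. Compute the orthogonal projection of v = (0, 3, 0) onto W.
proj_W(v) = (12/17, 12/17, -18/17)

Set up U = [u_1 | ... | u_1] ∈ R^(3×1). The projector onto W = col(U) is P = U (U^T U)^(-1) U^T.
Compute U^T U =
  [17],
and U^T v = (-6).
Solve U^T U · c = U^T v for the coefficients: c = (-6/17). The projection is proj_W(v) = U c.
Check: (v - proj_W(v)) · u_1 = 0  (should be 0).
Result: proj_W(v) = (12/17, 12/17, -18/17).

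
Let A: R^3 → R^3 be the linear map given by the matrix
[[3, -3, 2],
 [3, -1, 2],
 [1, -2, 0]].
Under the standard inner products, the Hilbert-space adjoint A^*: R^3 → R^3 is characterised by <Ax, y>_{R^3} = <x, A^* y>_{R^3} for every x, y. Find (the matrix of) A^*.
A^* = A^T =
[[3, 3, 1],
 [-3, -1, -2],
 [2, 2, 0]]

For real matrices with standard dot products, the defining identity <Ax, y> = <x, A^* y> gives (Ax)^T y = x^T (A^*) y, i.e. x^T A^T y = x^T (A^*) y. Since this holds for all x, y, we must have A^* = A^T. Therefore
A^* =
[[3, 3, 1],
 [-3, -1, -2],
 [2, 2, 0]].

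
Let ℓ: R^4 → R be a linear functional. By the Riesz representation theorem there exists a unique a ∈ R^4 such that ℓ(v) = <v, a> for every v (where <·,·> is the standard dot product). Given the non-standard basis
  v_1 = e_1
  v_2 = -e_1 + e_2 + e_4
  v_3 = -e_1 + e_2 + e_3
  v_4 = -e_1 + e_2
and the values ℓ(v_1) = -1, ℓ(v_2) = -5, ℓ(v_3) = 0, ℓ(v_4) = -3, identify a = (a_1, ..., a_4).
a = (-1, -4, 3, -2)

Write a = (a_1, ..., a_4) in the standard basis. For each basis vector v_i, ℓ(v_i) = <v_i, a> is a linear equation in the a_j's. Collect the n equations into a matrix system V a = ℓ, where row i of V is v_i (expressed in the standard basis). Since V is invertible (lower-triangular with 1s on the diagonal, up to permutation), solve by back-substitution:
  V =
[[1, 0, 0, 0],
 [-1, 1, 0, 1],
 [-1, 1, 1, 0],
 [-1, 1, 0, 0]]
  V a = (-1, -5, 0, -3)
Solving gives a = (-1, -4, 3, -2).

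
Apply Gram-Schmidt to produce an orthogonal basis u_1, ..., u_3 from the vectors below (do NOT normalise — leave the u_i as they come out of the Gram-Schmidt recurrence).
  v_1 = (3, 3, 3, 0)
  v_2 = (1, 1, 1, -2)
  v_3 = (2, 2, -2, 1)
Orthogonal basis:
  u_1 = (3, 3, 3, 0)
  u_2 = (0, 0, 0, -2)
  u_3 = (4/3, 4/3, -8/3, 0)

Apply the Gram-Schmidt recurrence
  u_1 = v_1
  u_i = v_i − Σ_{j<i} ((v_i · u_j) / (u_j · u_j)) · u_j.

Step by step this gives:
  u_1 = (3, 3, 3, 0)
  u_2 = (0, 0, 0, -2)
  u_3 = (4/3, 4/3, -8/3, 0)

Orthogonality check:
  u_2 · u_1 = 0 (should be 0)
  u_3 · u_1 = 0 (should be 0)
  u_3 · u_2 = 0 (should be 0)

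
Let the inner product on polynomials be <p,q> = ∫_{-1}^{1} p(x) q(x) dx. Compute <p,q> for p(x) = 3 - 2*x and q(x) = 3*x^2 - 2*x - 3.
<p,q> = -28/3

Expand the product: p(x)·q(x) = -6*x^3 + 13*x^2 - 9.
∫_{-1}^{1} of each monomial x^k gives [2/(k+1) if k even, 0 if k odd]. Integrating term-by-term (or equivalently evaluating the antiderivative F(x) = -3*x^4/2 + 13*x^3/3 - 9*x at the endpoints):
  F(1) − F(−1) = -37/6 − (19/6) = -28/3.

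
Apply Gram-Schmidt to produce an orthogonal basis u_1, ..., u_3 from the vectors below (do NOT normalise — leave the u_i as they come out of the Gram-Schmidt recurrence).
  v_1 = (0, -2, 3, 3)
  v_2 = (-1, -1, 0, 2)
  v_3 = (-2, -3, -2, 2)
Orthogonal basis:
  u_1 = (0, -2, 3, 3)
  u_2 = (-1, -3/11, -12/11, 10/11)
  u_3 = (7/34, -63/34, -7/17, -14/17)

Apply the Gram-Schmidt recurrence
  u_1 = v_1
  u_i = v_i − Σ_{j<i} ((v_i · u_j) / (u_j · u_j)) · u_j.

Step by step this gives:
  u_1 = (0, -2, 3, 3)
  u_2 = (-1, -3/11, -12/11, 10/11)
  u_3 = (7/34, -63/34, -7/17, -14/17)

Orthogonality check:
  u_2 · u_1 = 0 (should be 0)
  u_3 · u_1 = 0 (should be 0)
  u_3 · u_2 = 0 (should be 0)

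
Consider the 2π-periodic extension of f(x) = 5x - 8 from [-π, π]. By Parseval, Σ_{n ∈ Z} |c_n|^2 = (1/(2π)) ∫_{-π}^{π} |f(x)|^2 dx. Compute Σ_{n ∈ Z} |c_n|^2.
Σ |c_n|^2 = 25π^2/3 + 64

Expand and integrate term by term over [-π, π]:
  ∫ (5x)^2 dx = 25·(2π^3/3); ∫ 2·5·(-8)·x dx = 0 (odd integrand); ∫ (-8)^2 dx = 64·2π.
So (1/(2π)) ∫_{-π}^{π} (5x - 8)^2 dx = 25π^2/3 + 64 = 25π^2/3 + 64.
Parseval ⇒ Σ |c_n|^2 = 25π^2/3 + 64.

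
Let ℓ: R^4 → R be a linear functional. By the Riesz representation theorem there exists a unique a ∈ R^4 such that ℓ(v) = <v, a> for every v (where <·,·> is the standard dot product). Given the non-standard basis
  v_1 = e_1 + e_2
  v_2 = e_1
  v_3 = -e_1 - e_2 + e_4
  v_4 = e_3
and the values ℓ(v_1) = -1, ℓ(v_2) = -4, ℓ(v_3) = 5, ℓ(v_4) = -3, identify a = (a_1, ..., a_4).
a = (-4, 3, -3, 4)

Write a = (a_1, ..., a_4) in the standard basis. For each basis vector v_i, ℓ(v_i) = <v_i, a> is a linear equation in the a_j's. Collect the n equations into a matrix system V a = ℓ, where row i of V is v_i (expressed in the standard basis). Since V is invertible (lower-triangular with 1s on the diagonal, up to permutation), solve by back-substitution:
  V =
[[1, 1, 0, 0],
 [1, 0, 0, 0],
 [-1, -1, 0, 1],
 [0, 0, 1, 0]]
  V a = (-1, -4, 5, -3)
Solving gives a = (-4, 3, -3, 4).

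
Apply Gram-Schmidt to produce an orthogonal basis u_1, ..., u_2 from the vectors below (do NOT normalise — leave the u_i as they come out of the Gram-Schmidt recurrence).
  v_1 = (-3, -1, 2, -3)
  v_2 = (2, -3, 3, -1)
Orthogonal basis:
  u_1 = (-3, -1, 2, -3)
  u_2 = (64/23, -63/23, 57/23, -5/23)

Apply the Gram-Schmidt recurrence
  u_1 = v_1
  u_i = v_i − Σ_{j<i} ((v_i · u_j) / (u_j · u_j)) · u_j.

Step by step this gives:
  u_1 = (-3, -1, 2, -3)
  u_2 = (64/23, -63/23, 57/23, -5/23)

Orthogonality check:
  u_2 · u_1 = 0 (should be 0)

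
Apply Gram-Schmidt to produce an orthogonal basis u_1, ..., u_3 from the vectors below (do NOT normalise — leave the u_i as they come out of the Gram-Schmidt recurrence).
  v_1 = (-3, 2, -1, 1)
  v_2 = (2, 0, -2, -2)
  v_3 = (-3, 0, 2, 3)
Orthogonal basis:
  u_1 = (-3, 2, -1, 1)
  u_2 = (4/5, 4/5, -12/5, -8/5)
  u_3 = (0, -1/3, -1/3, 1/3)

Apply the Gram-Schmidt recurrence
  u_1 = v_1
  u_i = v_i − Σ_{j<i} ((v_i · u_j) / (u_j · u_j)) · u_j.

Step by step this gives:
  u_1 = (-3, 2, -1, 1)
  u_2 = (4/5, 4/5, -12/5, -8/5)
  u_3 = (0, -1/3, -1/3, 1/3)

Orthogonality check:
  u_2 · u_1 = 0 (should be 0)
  u_3 · u_1 = 0 (should be 0)
  u_3 · u_2 = 0 (should be 0)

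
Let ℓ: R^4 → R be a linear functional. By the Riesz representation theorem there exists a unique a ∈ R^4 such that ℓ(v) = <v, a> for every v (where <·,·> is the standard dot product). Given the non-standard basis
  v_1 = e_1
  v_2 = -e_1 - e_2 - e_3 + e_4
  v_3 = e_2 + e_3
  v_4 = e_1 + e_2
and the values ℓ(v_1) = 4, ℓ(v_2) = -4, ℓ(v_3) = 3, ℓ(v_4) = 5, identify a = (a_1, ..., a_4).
a = (4, 1, 2, 3)

Write a = (a_1, ..., a_4) in the standard basis. For each basis vector v_i, ℓ(v_i) = <v_i, a> is a linear equation in the a_j's. Collect the n equations into a matrix system V a = ℓ, where row i of V is v_i (expressed in the standard basis). Since V is invertible (lower-triangular with 1s on the diagonal, up to permutation), solve by back-substitution:
  V =
[[1, 0, 0, 0],
 [-1, -1, -1, 1],
 [0, 1, 1, 0],
 [1, 1, 0, 0]]
  V a = (4, -4, 3, 5)
Solving gives a = (4, 1, 2, 3).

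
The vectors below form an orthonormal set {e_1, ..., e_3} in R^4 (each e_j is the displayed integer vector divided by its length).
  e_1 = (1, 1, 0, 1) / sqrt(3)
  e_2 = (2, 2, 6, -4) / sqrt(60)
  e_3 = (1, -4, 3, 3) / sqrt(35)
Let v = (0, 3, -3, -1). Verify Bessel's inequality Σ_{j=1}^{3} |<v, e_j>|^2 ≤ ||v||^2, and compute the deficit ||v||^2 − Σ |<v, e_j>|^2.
Σ |<v, e_j>|^2 = 132/7; ||v||^2 = 19; deficit = 1/7

Write each e_j = u_j / sqrt(<u_j, u_j>) where u_j is the displayed integer vector. Then <v, e_j> = <v, u_j> / sqrt(<u_j, u_j>), so |<v, e_j>|^2 = <v, u_j>^2 / <u_j, u_j>.
Coefficients: <v, e_1> = 2/sqrt(3), <v, e_2> = -8/sqrt(60), <v, e_3> = -24/sqrt(35).
Square and sum: Σ |<v, e_j>|^2 = 132/7.
Compute ||v||^2 = v·v = 19.
Deficit = 19 − 132/7 = 1/7 ≥ 0, confirming Bessel's inequality. (The deficit equals ||v − Σ <v,e_j> e_j||^2, the squared distance from v to span{e_j}.)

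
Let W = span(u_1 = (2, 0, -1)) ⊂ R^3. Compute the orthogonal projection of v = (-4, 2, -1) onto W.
proj_W(v) = (-14/5, 0, 7/5)

Set up U = [u_1 | ... | u_1] ∈ R^(3×1). The projector onto W = col(U) is P = U (U^T U)^(-1) U^T.
Compute U^T U =
  [5],
and U^T v = (-7).
Solve U^T U · c = U^T v for the coefficients: c = (-7/5). The projection is proj_W(v) = U c.
Check: (v - proj_W(v)) · u_1 = 0  (should be 0).
Result: proj_W(v) = (-14/5, 0, 7/5).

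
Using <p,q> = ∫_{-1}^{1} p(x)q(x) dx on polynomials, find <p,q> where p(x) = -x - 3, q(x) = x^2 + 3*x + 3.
<p,q> = -22

Expand the product: p(x)·q(x) = -x^3 - 6*x^2 - 12*x - 9.
∫_{-1}^{1} of each monomial x^k gives [2/(k+1) if k even, 0 if k odd]. Integrating term-by-term (or equivalently evaluating the antiderivative F(x) = -x^4/4 - 2*x^3 - 6*x^2 - 9*x at the endpoints):
  F(1) − F(−1) = -69/4 − (19/4) = -22.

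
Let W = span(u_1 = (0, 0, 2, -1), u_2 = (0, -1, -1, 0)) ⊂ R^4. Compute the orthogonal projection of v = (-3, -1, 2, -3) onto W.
proj_W(v) = (0, -3/2, 5/2, -2)

Set up U = [u_1 | ... | u_2] ∈ R^(4×2). The projector onto W = col(U) is P = U (U^T U)^(-1) U^T.
Compute U^T U =
  [5, -2]
  [-2, 2],
and U^T v = (7, -1).
Solve U^T U · c = U^T v for the coefficients: c = (2, 3/2). The projection is proj_W(v) = U c.
Check: (v - proj_W(v)) · u_1 = 0  (should be 0).
Check: (v - proj_W(v)) · u_2 = 0  (should be 0).
Result: proj_W(v) = (0, -3/2, 5/2, -2).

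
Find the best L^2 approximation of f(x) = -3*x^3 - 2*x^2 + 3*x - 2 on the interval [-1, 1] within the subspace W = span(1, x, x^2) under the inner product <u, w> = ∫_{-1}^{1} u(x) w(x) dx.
g(x) = -2*x^2 + 6*x/5 - 2

The best approximation g ∈ W is the orthogonal projection of f onto W. Writing g = a_0 + a_1 x + a_2 x^2, the coefficients solve the normal equations G · a = b where
  G_{ij} = <φ_i, φ_j> and b_i = <f, φ_i>, with φ_0 = 1, φ_1 = x, φ_2 = x^2.
G =
  [2, 0, 2/3]
  [0, 2/3, 0]
  [2/3, 0, 2/5],
b = (-16/3, 4/5, -32/15).
Solving gives a_0 = -2, a_1 = 6/5, a_2 = -2, so
  g(x) = -2*x^2 + 6*x/5 - 2.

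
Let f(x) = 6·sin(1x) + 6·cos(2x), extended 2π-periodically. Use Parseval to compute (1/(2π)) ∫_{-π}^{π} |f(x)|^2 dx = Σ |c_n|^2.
Σ |c_n|^2 = 36

Expand |f|^2 and use orthogonality of {sin(nx), cos(mx)} on [-π, π]:
  ∫_{-π}^{π} sin(nx)^2 dx = π, ∫ cos(mx)^2 dx = π, and cross terms integrate to 0.
So ∫_{-π}^{π} f(x)^2 dx = 6^2 · π + 6^2 · π = (36 + 36)π.
Divide by 2π: (36 + 36)/2 = 36.
By Parseval, this equals Σ |c_n|^2.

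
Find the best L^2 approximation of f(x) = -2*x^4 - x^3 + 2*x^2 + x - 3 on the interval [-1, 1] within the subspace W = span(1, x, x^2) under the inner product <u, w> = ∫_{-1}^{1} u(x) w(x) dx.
g(x) = 2*x^2/7 + 2*x/5 - 99/35

The best approximation g ∈ W is the orthogonal projection of f onto W. Writing g = a_0 + a_1 x + a_2 x^2, the coefficients solve the normal equations G · a = b where
  G_{ij} = <φ_i, φ_j> and b_i = <f, φ_i>, with φ_0 = 1, φ_1 = x, φ_2 = x^2.
G =
  [2, 0, 2/3]
  [0, 2/3, 0]
  [2/3, 0, 2/5],
b = (-82/15, 4/15, -62/35).
Solving gives a_0 = -99/35, a_1 = 2/5, a_2 = 2/7, so
  g(x) = 2*x^2/7 + 2*x/5 - 99/35.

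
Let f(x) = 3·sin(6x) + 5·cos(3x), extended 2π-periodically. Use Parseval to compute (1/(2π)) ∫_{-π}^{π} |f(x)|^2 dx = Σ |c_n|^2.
Σ |c_n|^2 = 17

Expand |f|^2 and use orthogonality of {sin(nx), cos(mx)} on [-π, π]:
  ∫_{-π}^{π} sin(nx)^2 dx = π, ∫ cos(mx)^2 dx = π, and cross terms integrate to 0.
So ∫_{-π}^{π} f(x)^2 dx = 3^2 · π + 5^2 · π = (9 + 25)π.
Divide by 2π: (9 + 25)/2 = 17.
By Parseval, this equals Σ |c_n|^2.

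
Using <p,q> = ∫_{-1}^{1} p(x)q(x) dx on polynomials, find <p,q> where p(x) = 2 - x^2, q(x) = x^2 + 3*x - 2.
<p,q> = -86/15

Expand the product: p(x)·q(x) = -x^4 - 3*x^3 + 4*x^2 + 6*x - 4.
∫_{-1}^{1} of each monomial x^k gives [2/(k+1) if k even, 0 if k odd]. Integrating term-by-term (or equivalently evaluating the antiderivative F(x) = -x^5/5 - 3*x^4/4 + 4*x^3/3 + 3*x^2 - 4*x at the endpoints):
  F(1) − F(−1) = -37/60 − (307/60) = -86/15.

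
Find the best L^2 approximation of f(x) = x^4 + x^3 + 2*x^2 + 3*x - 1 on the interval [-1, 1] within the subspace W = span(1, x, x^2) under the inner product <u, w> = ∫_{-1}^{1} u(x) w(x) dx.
g(x) = 20*x^2/7 + 18*x/5 - 38/35

The best approximation g ∈ W is the orthogonal projection of f onto W. Writing g = a_0 + a_1 x + a_2 x^2, the coefficients solve the normal equations G · a = b where
  G_{ij} = <φ_i, φ_j> and b_i = <f, φ_i>, with φ_0 = 1, φ_1 = x, φ_2 = x^2.
G =
  [2, 0, 2/3]
  [0, 2/3, 0]
  [2/3, 0, 2/5],
b = (-4/15, 12/5, 44/105).
Solving gives a_0 = -38/35, a_1 = 18/5, a_2 = 20/7, so
  g(x) = 20*x^2/7 + 18*x/5 - 38/35.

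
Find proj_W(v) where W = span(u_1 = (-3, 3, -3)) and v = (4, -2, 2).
proj_W(v) = (8/3, -8/3, 8/3)

Set up U = [u_1 | ... | u_1] ∈ R^(3×1). The projector onto W = col(U) is P = U (U^T U)^(-1) U^T.
Compute U^T U =
  [27],
and U^T v = (-24).
Solve U^T U · c = U^T v for the coefficients: c = (-8/9). The projection is proj_W(v) = U c.
Check: (v - proj_W(v)) · u_1 = 0  (should be 0).
Result: proj_W(v) = (8/3, -8/3, 8/3).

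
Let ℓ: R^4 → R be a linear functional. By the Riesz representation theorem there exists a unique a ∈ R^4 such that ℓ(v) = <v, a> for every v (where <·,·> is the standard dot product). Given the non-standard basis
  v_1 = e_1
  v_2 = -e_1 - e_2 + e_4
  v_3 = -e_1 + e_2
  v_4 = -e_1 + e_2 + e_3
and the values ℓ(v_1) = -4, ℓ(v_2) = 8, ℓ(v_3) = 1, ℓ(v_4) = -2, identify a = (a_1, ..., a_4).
a = (-4, -3, -3, 1)

Write a = (a_1, ..., a_4) in the standard basis. For each basis vector v_i, ℓ(v_i) = <v_i, a> is a linear equation in the a_j's. Collect the n equations into a matrix system V a = ℓ, where row i of V is v_i (expressed in the standard basis). Since V is invertible (lower-triangular with 1s on the diagonal, up to permutation), solve by back-substitution:
  V =
[[1, 0, 0, 0],
 [-1, -1, 0, 1],
 [-1, 1, 0, 0],
 [-1, 1, 1, 0]]
  V a = (-4, 8, 1, -2)
Solving gives a = (-4, -3, -3, 1).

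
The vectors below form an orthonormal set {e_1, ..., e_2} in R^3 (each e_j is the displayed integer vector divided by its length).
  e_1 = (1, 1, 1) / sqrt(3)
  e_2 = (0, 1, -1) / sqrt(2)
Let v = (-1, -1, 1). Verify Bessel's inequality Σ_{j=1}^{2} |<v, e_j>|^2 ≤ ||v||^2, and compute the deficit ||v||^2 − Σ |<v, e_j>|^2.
Σ |<v, e_j>|^2 = 7/3; ||v||^2 = 3; deficit = 2/3

Write each e_j = u_j / sqrt(<u_j, u_j>) where u_j is the displayed integer vector. Then <v, e_j> = <v, u_j> / sqrt(<u_j, u_j>), so |<v, e_j>|^2 = <v, u_j>^2 / <u_j, u_j>.
Coefficients: <v, e_1> = -1/sqrt(3), <v, e_2> = -2/sqrt(2).
Square and sum: Σ |<v, e_j>|^2 = 7/3.
Compute ||v||^2 = v·v = 3.
Deficit = 3 − 7/3 = 2/3 ≥ 0, confirming Bessel's inequality. (The deficit equals ||v − Σ <v,e_j> e_j||^2, the squared distance from v to span{e_j}.)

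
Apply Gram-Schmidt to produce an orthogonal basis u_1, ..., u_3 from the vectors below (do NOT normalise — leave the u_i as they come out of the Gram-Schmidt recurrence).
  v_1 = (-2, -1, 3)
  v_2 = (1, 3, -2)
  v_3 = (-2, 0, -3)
Orthogonal basis:
  u_1 = (-2, -1, 3)
  u_2 = (-4/7, 31/14, 5/14)
  u_3 = (-203/75, -29/75, -29/15)

Apply the Gram-Schmidt recurrence
  u_1 = v_1
  u_i = v_i − Σ_{j<i} ((v_i · u_j) / (u_j · u_j)) · u_j.

Step by step this gives:
  u_1 = (-2, -1, 3)
  u_2 = (-4/7, 31/14, 5/14)
  u_3 = (-203/75, -29/75, -29/15)

Orthogonality check:
  u_2 · u_1 = 0 (should be 0)
  u_3 · u_1 = 0 (should be 0)
  u_3 · u_2 = 0 (should be 0)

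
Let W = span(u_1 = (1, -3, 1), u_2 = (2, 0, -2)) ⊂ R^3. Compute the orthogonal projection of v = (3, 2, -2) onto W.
proj_W(v) = (45/22, 15/11, -65/22)

Set up U = [u_1 | ... | u_2] ∈ R^(3×2). The projector onto W = col(U) is P = U (U^T U)^(-1) U^T.
Compute U^T U =
  [11, 0]
  [0, 8],
and U^T v = (-5, 10).
Solve U^T U · c = U^T v for the coefficients: c = (-5/11, 5/4). The projection is proj_W(v) = U c.
Check: (v - proj_W(v)) · u_1 = 0  (should be 0).
Check: (v - proj_W(v)) · u_2 = 0  (should be 0).
Result: proj_W(v) = (45/22, 15/11, -65/22).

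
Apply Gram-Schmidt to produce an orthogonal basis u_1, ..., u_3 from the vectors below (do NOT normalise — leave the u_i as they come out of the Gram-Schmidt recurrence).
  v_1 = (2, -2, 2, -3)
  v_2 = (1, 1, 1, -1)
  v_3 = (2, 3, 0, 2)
Orthogonal basis:
  u_1 = (2, -2, 2, -3)
  u_2 = (11/21, 31/21, 11/21, -2/7)
  u_3 = (109/59, -20/59, -9/59, 80/59)

Apply the Gram-Schmidt recurrence
  u_1 = v_1
  u_i = v_i − Σ_{j<i} ((v_i · u_j) / (u_j · u_j)) · u_j.

Step by step this gives:
  u_1 = (2, -2, 2, -3)
  u_2 = (11/21, 31/21, 11/21, -2/7)
  u_3 = (109/59, -20/59, -9/59, 80/59)

Orthogonality check:
  u_2 · u_1 = 0 (should be 0)
  u_3 · u_1 = 0 (should be 0)
  u_3 · u_2 = 0 (should be 0)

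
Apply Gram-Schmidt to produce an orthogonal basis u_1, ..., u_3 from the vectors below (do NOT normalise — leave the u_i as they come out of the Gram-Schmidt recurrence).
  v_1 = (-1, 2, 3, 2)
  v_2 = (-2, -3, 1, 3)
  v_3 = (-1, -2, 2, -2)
Orthogonal basis:
  u_1 = (-1, 2, 3, 2)
  u_2 = (-31/18, -32/9, 1/6, 22/9)
  u_3 = (-278/389, -461/389, 830/389, -923/389)

Apply the Gram-Schmidt recurrence
  u_1 = v_1
  u_i = v_i − Σ_{j<i} ((v_i · u_j) / (u_j · u_j)) · u_j.

Step by step this gives:
  u_1 = (-1, 2, 3, 2)
  u_2 = (-31/18, -32/9, 1/6, 22/9)
  u_3 = (-278/389, -461/389, 830/389, -923/389)

Orthogonality check:
  u_2 · u_1 = 0 (should be 0)
  u_3 · u_1 = 0 (should be 0)
  u_3 · u_2 = 0 (should be 0)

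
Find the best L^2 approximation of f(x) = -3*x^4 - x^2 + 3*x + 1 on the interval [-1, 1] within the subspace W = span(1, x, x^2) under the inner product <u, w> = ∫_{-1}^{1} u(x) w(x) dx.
g(x) = -25*x^2/7 + 3*x + 44/35

The best approximation g ∈ W is the orthogonal projection of f onto W. Writing g = a_0 + a_1 x + a_2 x^2, the coefficients solve the normal equations G · a = b where
  G_{ij} = <φ_i, φ_j> and b_i = <f, φ_i>, with φ_0 = 1, φ_1 = x, φ_2 = x^2.
G =
  [2, 0, 2/3]
  [0, 2/3, 0]
  [2/3, 0, 2/5],
b = (2/15, 2, -62/105).
Solving gives a_0 = 44/35, a_1 = 3, a_2 = -25/7, so
  g(x) = -25*x^2/7 + 3*x + 44/35.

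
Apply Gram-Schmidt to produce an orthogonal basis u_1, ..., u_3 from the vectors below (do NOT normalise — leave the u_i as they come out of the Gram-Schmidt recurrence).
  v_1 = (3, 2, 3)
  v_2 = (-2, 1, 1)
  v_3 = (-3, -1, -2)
Orthogonal basis:
  u_1 = (3, 2, 3)
  u_2 = (-41/22, 12/11, 25/22)
  u_3 = (2/131, 18/131, -14/131)

Apply the Gram-Schmidt recurrence
  u_1 = v_1
  u_i = v_i − Σ_{j<i} ((v_i · u_j) / (u_j · u_j)) · u_j.

Step by step this gives:
  u_1 = (3, 2, 3)
  u_2 = (-41/22, 12/11, 25/22)
  u_3 = (2/131, 18/131, -14/131)

Orthogonality check:
  u_2 · u_1 = 0 (should be 0)
  u_3 · u_1 = 0 (should be 0)
  u_3 · u_2 = 0 (should be 0)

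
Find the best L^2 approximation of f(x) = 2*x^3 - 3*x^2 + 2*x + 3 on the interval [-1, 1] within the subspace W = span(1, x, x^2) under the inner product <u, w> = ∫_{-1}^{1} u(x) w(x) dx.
g(x) = -3*x^2 + 16*x/5 + 3

The best approximation g ∈ W is the orthogonal projection of f onto W. Writing g = a_0 + a_1 x + a_2 x^2, the coefficients solve the normal equations G · a = b where
  G_{ij} = <φ_i, φ_j> and b_i = <f, φ_i>, with φ_0 = 1, φ_1 = x, φ_2 = x^2.
G =
  [2, 0, 2/3]
  [0, 2/3, 0]
  [2/3, 0, 2/5],
b = (4, 32/15, 4/5).
Solving gives a_0 = 3, a_1 = 16/5, a_2 = -3, so
  g(x) = -3*x^2 + 16*x/5 + 3.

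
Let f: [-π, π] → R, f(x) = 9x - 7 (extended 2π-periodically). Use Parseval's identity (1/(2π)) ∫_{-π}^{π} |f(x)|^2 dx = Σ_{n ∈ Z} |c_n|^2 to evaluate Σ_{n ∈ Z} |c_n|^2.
Σ |c_n|^2 = 27π^2 + 49

Expand and integrate term by term over [-π, π]:
  ∫ (9x)^2 dx = 81·(2π^3/3); ∫ 2·9·(-7)·x dx = 0 (odd integrand); ∫ (-7)^2 dx = 49·2π.
So (1/(2π)) ∫_{-π}^{π} (9x - 7)^2 dx = 81π^2/3 + 49 = 27π^2 + 49.
Parseval ⇒ Σ |c_n|^2 = 27π^2 + 49.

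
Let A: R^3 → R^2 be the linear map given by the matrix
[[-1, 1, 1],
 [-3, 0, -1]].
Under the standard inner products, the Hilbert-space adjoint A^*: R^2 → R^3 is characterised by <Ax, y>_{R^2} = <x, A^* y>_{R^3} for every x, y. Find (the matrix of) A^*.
A^* = A^T =
[[-1, -3],
 [1, 0],
 [1, -1]]

For real matrices with standard dot products, the defining identity <Ax, y> = <x, A^* y> gives (Ax)^T y = x^T (A^*) y, i.e. x^T A^T y = x^T (A^*) y. Since this holds for all x, y, we must have A^* = A^T. Therefore
A^* =
[[-1, -3],
 [1, 0],
 [1, -1]].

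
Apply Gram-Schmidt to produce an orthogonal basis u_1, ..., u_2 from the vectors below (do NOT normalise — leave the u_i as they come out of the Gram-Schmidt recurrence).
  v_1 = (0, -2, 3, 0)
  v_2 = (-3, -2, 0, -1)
Orthogonal basis:
  u_1 = (0, -2, 3, 0)
  u_2 = (-3, -18/13, -12/13, -1)

Apply the Gram-Schmidt recurrence
  u_1 = v_1
  u_i = v_i − Σ_{j<i} ((v_i · u_j) / (u_j · u_j)) · u_j.

Step by step this gives:
  u_1 = (0, -2, 3, 0)
  u_2 = (-3, -18/13, -12/13, -1)

Orthogonality check:
  u_2 · u_1 = 0 (should be 0)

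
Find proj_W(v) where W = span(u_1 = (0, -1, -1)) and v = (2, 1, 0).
proj_W(v) = (0, 1/2, 1/2)

Set up U = [u_1 | ... | u_1] ∈ R^(3×1). The projector onto W = col(U) is P = U (U^T U)^(-1) U^T.
Compute U^T U =
  [2],
and U^T v = (-1).
Solve U^T U · c = U^T v for the coefficients: c = (-1/2). The projection is proj_W(v) = U c.
Check: (v - proj_W(v)) · u_1 = 0  (should be 0).
Result: proj_W(v) = (0, 1/2, 1/2).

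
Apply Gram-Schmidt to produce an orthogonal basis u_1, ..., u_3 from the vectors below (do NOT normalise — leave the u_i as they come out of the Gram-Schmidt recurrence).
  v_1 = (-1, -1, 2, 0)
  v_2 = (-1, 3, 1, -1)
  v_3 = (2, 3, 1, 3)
Orthogonal basis:
  u_1 = (-1, -1, 2, 0)
  u_2 = (-1, 3, 1, -1)
  u_3 = (23/12, 5/4, 19/12, 41/12)

Apply the Gram-Schmidt recurrence
  u_1 = v_1
  u_i = v_i − Σ_{j<i} ((v_i · u_j) / (u_j · u_j)) · u_j.

Step by step this gives:
  u_1 = (-1, -1, 2, 0)
  u_2 = (-1, 3, 1, -1)
  u_3 = (23/12, 5/4, 19/12, 41/12)

Orthogonality check:
  u_2 · u_1 = 0 (should be 0)
  u_3 · u_1 = 0 (should be 0)
  u_3 · u_2 = 0 (should be 0)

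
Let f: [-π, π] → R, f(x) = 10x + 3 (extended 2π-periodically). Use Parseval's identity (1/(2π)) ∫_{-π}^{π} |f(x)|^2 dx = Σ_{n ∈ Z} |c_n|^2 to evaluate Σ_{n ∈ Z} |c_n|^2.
Σ |c_n|^2 = 100π^2/3 + 9

Expand and integrate term by term over [-π, π]:
  ∫ (10x)^2 dx = 100·(2π^3/3); ∫ 2·10·(3)·x dx = 0 (odd integrand); ∫ 3^2 dx = 9·2π.
So (1/(2π)) ∫_{-π}^{π} (10x + 3)^2 dx = 100π^2/3 + 9 = 100π^2/3 + 9.
Parseval ⇒ Σ |c_n|^2 = 100π^2/3 + 9.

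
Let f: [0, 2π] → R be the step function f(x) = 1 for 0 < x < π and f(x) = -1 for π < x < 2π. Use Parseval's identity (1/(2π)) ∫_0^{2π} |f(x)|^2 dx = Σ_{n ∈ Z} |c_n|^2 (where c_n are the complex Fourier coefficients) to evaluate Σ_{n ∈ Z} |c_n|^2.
Σ |c_n|^2 = 1

Parseval equates the L^2 energy of f (normalised by 1/(2π)) with the ℓ^2 sum of its Fourier coefficients: (1/(2π)) ∫_0^{2π} |f|^2 = Σ |c_n|^2.
Compute the left side: (1/(2π)) [∫_0^π 1^2 dx + ∫_π^{2π} (-1)^2 dx] = (1/(2π)) · (1π + 1π) = (1 + 1)/2 = 1.
So Σ_{n ∈ Z} |c_n|^2 = 1.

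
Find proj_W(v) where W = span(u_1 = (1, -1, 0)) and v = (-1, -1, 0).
proj_W(v) = (0, 0, 0)

Set up U = [u_1 | ... | u_1] ∈ R^(3×1). The projector onto W = col(U) is P = U (U^T U)^(-1) U^T.
Compute U^T U =
  [2],
and U^T v = (0).
Solve U^T U · c = U^T v for the coefficients: c = (0). The projection is proj_W(v) = U c.
Check: (v - proj_W(v)) · u_1 = 0  (should be 0).
Result: proj_W(v) = (0, 0, 0).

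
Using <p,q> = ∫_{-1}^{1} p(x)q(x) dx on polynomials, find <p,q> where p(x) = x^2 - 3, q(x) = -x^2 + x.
<p,q> = 8/5

Expand the product: p(x)·q(x) = -x^4 + x^3 + 3*x^2 - 3*x.
∫_{-1}^{1} of each monomial x^k gives [2/(k+1) if k even, 0 if k odd]. Integrating term-by-term (or equivalently evaluating the antiderivative F(x) = -x^5/5 + x^4/4 + x^3 - 3*x^2/2 at the endpoints):
  F(1) − F(−1) = -9/20 − (-41/20) = 8/5.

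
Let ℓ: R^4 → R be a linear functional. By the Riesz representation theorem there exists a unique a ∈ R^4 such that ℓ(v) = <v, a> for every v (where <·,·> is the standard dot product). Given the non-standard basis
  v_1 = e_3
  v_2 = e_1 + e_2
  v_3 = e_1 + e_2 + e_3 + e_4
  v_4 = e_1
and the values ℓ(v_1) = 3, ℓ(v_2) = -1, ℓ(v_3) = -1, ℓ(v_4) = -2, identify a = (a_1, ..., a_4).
a = (-2, 1, 3, -3)

Write a = (a_1, ..., a_4) in the standard basis. For each basis vector v_i, ℓ(v_i) = <v_i, a> is a linear equation in the a_j's. Collect the n equations into a matrix system V a = ℓ, where row i of V is v_i (expressed in the standard basis). Since V is invertible (lower-triangular with 1s on the diagonal, up to permutation), solve by back-substitution:
  V =
[[0, 0, 1, 0],
 [1, 1, 0, 0],
 [1, 1, 1, 1],
 [1, 0, 0, 0]]
  V a = (3, -1, -1, -2)
Solving gives a = (-2, 1, 3, -3).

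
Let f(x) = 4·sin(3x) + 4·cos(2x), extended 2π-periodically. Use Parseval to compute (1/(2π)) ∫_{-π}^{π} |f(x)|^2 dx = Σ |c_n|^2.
Σ |c_n|^2 = 16

Expand |f|^2 and use orthogonality of {sin(nx), cos(mx)} on [-π, π]:
  ∫_{-π}^{π} sin(nx)^2 dx = π, ∫ cos(mx)^2 dx = π, and cross terms integrate to 0.
So ∫_{-π}^{π} f(x)^2 dx = 4^2 · π + 4^2 · π = (16 + 16)π.
Divide by 2π: (16 + 16)/2 = 16.
By Parseval, this equals Σ |c_n|^2.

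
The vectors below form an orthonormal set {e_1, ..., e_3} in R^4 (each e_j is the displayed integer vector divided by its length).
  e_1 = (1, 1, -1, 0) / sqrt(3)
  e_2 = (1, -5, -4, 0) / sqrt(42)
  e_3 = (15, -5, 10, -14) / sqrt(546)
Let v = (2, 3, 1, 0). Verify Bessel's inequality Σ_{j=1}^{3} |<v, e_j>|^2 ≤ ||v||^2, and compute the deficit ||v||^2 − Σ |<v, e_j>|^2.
Σ |<v, e_j>|^2 = 521/39; ||v||^2 = 14; deficit = 25/39

Write each e_j = u_j / sqrt(<u_j, u_j>) where u_j is the displayed integer vector. Then <v, e_j> = <v, u_j> / sqrt(<u_j, u_j>), so |<v, e_j>|^2 = <v, u_j>^2 / <u_j, u_j>.
Coefficients: <v, e_1> = 4/sqrt(3), <v, e_2> = -17/sqrt(42), <v, e_3> = 25/sqrt(546).
Square and sum: Σ |<v, e_j>|^2 = 521/39.
Compute ||v||^2 = v·v = 14.
Deficit = 14 − 521/39 = 25/39 ≥ 0, confirming Bessel's inequality. (The deficit equals ||v − Σ <v,e_j> e_j||^2, the squared distance from v to span{e_j}.)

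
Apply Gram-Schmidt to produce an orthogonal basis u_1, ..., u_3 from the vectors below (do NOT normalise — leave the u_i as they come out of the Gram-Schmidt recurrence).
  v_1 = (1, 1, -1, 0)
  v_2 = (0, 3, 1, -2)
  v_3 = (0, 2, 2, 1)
Orthogonal basis:
  u_1 = (1, 1, -1, 0)
  u_2 = (-2/3, 7/3, 5/3, -2)
  u_3 = (6/19, 17/19, 23/19, 37/19)

Apply the Gram-Schmidt recurrence
  u_1 = v_1
  u_i = v_i − Σ_{j<i} ((v_i · u_j) / (u_j · u_j)) · u_j.

Step by step this gives:
  u_1 = (1, 1, -1, 0)
  u_2 = (-2/3, 7/3, 5/3, -2)
  u_3 = (6/19, 17/19, 23/19, 37/19)

Orthogonality check:
  u_2 · u_1 = 0 (should be 0)
  u_3 · u_1 = 0 (should be 0)
  u_3 · u_2 = 0 (should be 0)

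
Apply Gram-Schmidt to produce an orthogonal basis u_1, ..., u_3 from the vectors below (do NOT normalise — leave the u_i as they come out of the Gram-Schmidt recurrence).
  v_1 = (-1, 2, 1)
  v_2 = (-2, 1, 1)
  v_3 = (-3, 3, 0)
Orthogonal basis:
  u_1 = (-1, 2, 1)
  u_2 = (-7/6, -2/3, 1/6)
  u_3 = (-6/11, 6/11, -18/11)

Apply the Gram-Schmidt recurrence
  u_1 = v_1
  u_i = v_i − Σ_{j<i} ((v_i · u_j) / (u_j · u_j)) · u_j.

Step by step this gives:
  u_1 = (-1, 2, 1)
  u_2 = (-7/6, -2/3, 1/6)
  u_3 = (-6/11, 6/11, -18/11)

Orthogonality check:
  u_2 · u_1 = 0 (should be 0)
  u_3 · u_1 = 0 (should be 0)
  u_3 · u_2 = 0 (should be 0)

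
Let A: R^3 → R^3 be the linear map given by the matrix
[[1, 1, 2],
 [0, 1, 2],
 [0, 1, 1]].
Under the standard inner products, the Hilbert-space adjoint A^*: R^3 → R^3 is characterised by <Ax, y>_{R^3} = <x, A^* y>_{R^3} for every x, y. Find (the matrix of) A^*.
A^* = A^T =
[[1, 0, 0],
 [1, 1, 1],
 [2, 2, 1]]

For real matrices with standard dot products, the defining identity <Ax, y> = <x, A^* y> gives (Ax)^T y = x^T (A^*) y, i.e. x^T A^T y = x^T (A^*) y. Since this holds for all x, y, we must have A^* = A^T. Therefore
A^* =
[[1, 0, 0],
 [1, 1, 1],
 [2, 2, 1]].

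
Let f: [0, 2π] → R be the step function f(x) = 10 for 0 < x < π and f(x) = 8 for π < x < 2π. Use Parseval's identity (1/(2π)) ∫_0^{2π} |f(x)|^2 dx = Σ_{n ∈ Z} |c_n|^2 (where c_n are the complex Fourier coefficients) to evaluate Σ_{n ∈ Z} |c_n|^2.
Σ |c_n|^2 = 82

Parseval equates the L^2 energy of f (normalised by 1/(2π)) with the ℓ^2 sum of its Fourier coefficients: (1/(2π)) ∫_0^{2π} |f|^2 = Σ |c_n|^2.
Compute the left side: (1/(2π)) [∫_0^π 10^2 dx + ∫_π^{2π} 8^2 dx] = (1/(2π)) · (100π + 64π) = (100 + 64)/2 = 82.
So Σ_{n ∈ Z} |c_n|^2 = 82.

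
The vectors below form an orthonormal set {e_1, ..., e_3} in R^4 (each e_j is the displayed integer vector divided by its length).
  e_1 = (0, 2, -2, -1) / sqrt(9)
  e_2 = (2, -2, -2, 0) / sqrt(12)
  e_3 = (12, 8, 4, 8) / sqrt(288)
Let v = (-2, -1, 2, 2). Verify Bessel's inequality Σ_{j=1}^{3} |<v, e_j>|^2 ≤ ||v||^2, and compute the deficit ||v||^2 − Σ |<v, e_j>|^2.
Σ |<v, e_j>|^2 = 31/3; ||v||^2 = 13; deficit = 8/3

Write each e_j = u_j / sqrt(<u_j, u_j>) where u_j is the displayed integer vector. Then <v, e_j> = <v, u_j> / sqrt(<u_j, u_j>), so |<v, e_j>|^2 = <v, u_j>^2 / <u_j, u_j>.
Coefficients: <v, e_1> = -8/sqrt(9), <v, e_2> = -6/sqrt(12), <v, e_3> = -8/sqrt(288).
Square and sum: Σ |<v, e_j>|^2 = 31/3.
Compute ||v||^2 = v·v = 13.
Deficit = 13 − 31/3 = 8/3 ≥ 0, confirming Bessel's inequality. (The deficit equals ||v − Σ <v,e_j> e_j||^2, the squared distance from v to span{e_j}.)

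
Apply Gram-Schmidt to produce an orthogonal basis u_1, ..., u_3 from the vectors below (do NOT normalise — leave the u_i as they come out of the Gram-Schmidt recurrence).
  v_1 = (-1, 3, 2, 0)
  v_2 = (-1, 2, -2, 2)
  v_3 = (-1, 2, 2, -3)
Orthogonal basis:
  u_1 = (-1, 3, 2, 0)
  u_2 = (-11/14, 19/14, -17/7, 2)
  u_3 = (-118/173, 78/173, -176/173, -313/173)

Apply the Gram-Schmidt recurrence
  u_1 = v_1
  u_i = v_i − Σ_{j<i} ((v_i · u_j) / (u_j · u_j)) · u_j.

Step by step this gives:
  u_1 = (-1, 3, 2, 0)
  u_2 = (-11/14, 19/14, -17/7, 2)
  u_3 = (-118/173, 78/173, -176/173, -313/173)

Orthogonality check:
  u_2 · u_1 = 0 (should be 0)
  u_3 · u_1 = 0 (should be 0)
  u_3 · u_2 = 0 (should be 0)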